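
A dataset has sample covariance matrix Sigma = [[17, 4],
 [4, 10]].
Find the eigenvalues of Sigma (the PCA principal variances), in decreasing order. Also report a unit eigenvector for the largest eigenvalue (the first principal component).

Step 1 — characteristic polynomial of 2×2 Sigma:
  det(Sigma - λI) = λ² - trace · λ + det = 0.
  trace = 17 + 10 = 27, det = 17·10 - (4)² = 154.
Step 2 — discriminant:
  Δ = trace² - 4·det = 729 - 616 = 113.
Step 3 — eigenvalues:
  λ = (trace ± √Δ)/2 = (27 ± 10.6301)/2,
  λ_1 = 18.8151,  λ_2 = 8.1849.

Step 4 — unit eigenvector for λ_1: solve (Sigma - λ_1 I)v = 0. First row:
  (17 - 18.8151)·v_x + (4)·v_y = 0, i.e. (-1.8151)·v_x + (4)·v_y = 0,
  so v ∝ (b, λ_1 - a) = (4, 1.8151) = u.
  ||u|| = √((4)² + (1.8151)²) = √(19.2945) ≈ 4.3925,
  v_1 = u/||u|| ≈ (0.9106, 0.4132) (||v_1|| = 1).

λ_1 = 18.8151,  λ_2 = 8.1849;  v_1 ≈ (0.9106, 0.4132)


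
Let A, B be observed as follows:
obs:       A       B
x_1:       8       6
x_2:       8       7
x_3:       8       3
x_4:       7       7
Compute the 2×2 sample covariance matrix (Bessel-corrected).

Step 1 — column means:
  mean(A) = (8 + 8 + 8 + 7) / 4 = 31/4 = 7.75
  mean(B) = (6 + 7 + 3 + 7) / 4 = 23/4 = 5.75

Step 2 — sample covariance S[i,j] = (1/(n-1)) · Σ_k (x_{k,i} - mean_i) · (x_{k,j} - mean_j), with n-1 = 3.
  S[A,A] = ((0.25)·(0.25) + (0.25)·(0.25) + (0.25)·(0.25) + (-0.75)·(-0.75)) / 3 = 0.75/3 = 0.25
  S[A,B] = ((0.25)·(0.25) + (0.25)·(1.25) + (0.25)·(-2.75) + (-0.75)·(1.25)) / 3 = -1.25/3 = -0.4167
  S[B,B] = ((0.25)·(0.25) + (1.25)·(1.25) + (-2.75)·(-2.75) + (1.25)·(1.25)) / 3 = 10.75/3 = 3.5833

S is symmetric (S[j,i] = S[i,j]). Assembling:

S = [[0.25, -0.4167],
 [-0.4167, 3.5833]]


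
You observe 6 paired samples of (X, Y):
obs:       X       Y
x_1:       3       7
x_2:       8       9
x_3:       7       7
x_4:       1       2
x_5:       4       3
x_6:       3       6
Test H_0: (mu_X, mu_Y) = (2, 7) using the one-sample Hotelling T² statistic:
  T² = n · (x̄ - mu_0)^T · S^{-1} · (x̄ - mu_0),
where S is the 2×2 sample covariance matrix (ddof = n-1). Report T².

Step 1 — sample mean vector:
  mean(X) = (3 + 8 + 7 + 1 + 4 + 3) / 6 = 26/6 = 4.3333
  mean(Y) = (7 + 9 + 7 + 2 + 3 + 6) / 6 = 34/6 = 5.6667
  x̄ = (4.3333, 5.6667),  deviation x̄ - mu_0 = (4.3333, 5.6667) - (2, 7) = (2.3333, -1.3333).

Step 2 — sample covariance matrix, S[i,j] = (1/(n-1)) · Σ_k (x_{k,i} - mean_i) · (x_{k,j} - mean_j), divisor n-1 = 5:
  S[X,X] = ((-1.3333)·(-1.3333) + (3.6667)·(3.6667) + (2.6667)·(2.6667) + (-3.3333)·(-3.3333) + (-0.3333)·(-0.3333) + (-1.3333)·(-1.3333)) / 5 = 35.3333/5 = 7.0667
  S[X,Y] = ((-1.3333)·(1.3333) + (3.6667)·(3.3333) + (2.6667)·(1.3333) + (-3.3333)·(-3.6667) + (-0.3333)·(-2.6667) + (-1.3333)·(0.3333)) / 5 = 26.6667/5 = 5.3333
  S[Y,Y] = ((1.3333)·(1.3333) + (3.3333)·(3.3333) + (1.3333)·(1.3333) + (-3.6667)·(-3.6667) + (-2.6667)·(-2.6667) + (0.3333)·(0.3333)) / 5 = 35.3333/5 = 7.0667
  S = [[7.0667, 5.3333],
 [5.3333, 7.0667]].

Step 3 — invert S. det(S) = 7.0667·7.0667 - (5.3333)² = 21.4933.
  S^{-1} = (1/det) · [[d, -b], [-b, a]] = [[0.3288, -0.2481],
 [-0.2481, 0.3288]].

Step 4 — quadratic form (x̄ - mu_0)^T · S^{-1} · (x̄ - mu_0):
  S^{-1} · (x̄ - mu_0) = (1.098, -1.0174),
  (x̄ - mu_0)^T · [...] = (2.3333)·(1.098) + (-1.3333)·(-1.0174) = 3.9185.

Step 5 — scale by n: T² = 6 · 3.9185 = 23.5112.

T² ≈ 23.5112


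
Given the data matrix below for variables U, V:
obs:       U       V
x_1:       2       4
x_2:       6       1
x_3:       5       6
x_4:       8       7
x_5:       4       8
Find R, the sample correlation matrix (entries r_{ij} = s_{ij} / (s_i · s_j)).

Step 1 — column means:
  mean(U) = (2 + 6 + 5 + 8 + 4) / 5 = 25/5 = 5
  mean(V) = (4 + 1 + 6 + 7 + 8) / 5 = 26/5 = 5.2

Step 2 — sample variances and covariances s[i,j] = (1/(n-1)) · Σ_k (x_{k,i} - mean_i) · (x_{k,j} - mean_j), with n-1 = 4:
  s[U,U] = ((-3)·(-3) + (1)·(1) + (0)·(0) + (3)·(3) + (-1)·(-1)) / 4 = 20/4 = 5
  s[U,V] = ((-3)·(-1.2) + (1)·(-4.2) + (0)·(0.8) + (3)·(1.8) + (-1)·(2.8)) / 4 = 2/4 = 0.5
  s[V,V] = ((-1.2)·(-1.2) + (-4.2)·(-4.2) + (0.8)·(0.8) + (1.8)·(1.8) + (2.8)·(2.8)) / 4 = 30.8/4 = 7.7
  Sample standard deviations s_i = √(s[i,i]):
  s(U) = √(5) = 2.2361
  s(V) = √(7.7) = 2.7749

Step 3 — r_{ij} = s_{ij} / (s_i · s_j):
  r[U,U] = 1 (diagonal).
  r[U,V] = 0.5 / (2.2361 · 2.7749) = 0.5 / 6.2048 = 0.0806
  r[V,V] = 1 (diagonal).

R is symmetric with unit diagonal. Assembling:

R = [[1, 0.0806],
 [0.0806, 1]]


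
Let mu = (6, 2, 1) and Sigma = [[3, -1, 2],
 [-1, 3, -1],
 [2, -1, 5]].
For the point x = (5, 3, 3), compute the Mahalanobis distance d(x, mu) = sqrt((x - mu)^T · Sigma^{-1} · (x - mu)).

Step 1 — centre the observation: (x - mu) = (-1, 1, 2).

Step 2 — invert Sigma (cofactor / det for 3×3, or solve directly):
  Sigma^{-1} = [[0.4828, 0.1034, -0.1724],
 [0.1034, 0.3793, 0.0345],
 [-0.1724, 0.0345, 0.2759]].

Step 3 — form the quadratic (x - mu)^T · Sigma^{-1} · (x - mu):
  Sigma^{-1} · (x - mu) = (-0.7241, 0.3448, 0.7586).
  (x - mu)^T · [Sigma^{-1} · (x - mu)] = (-1)·(-0.7241) + (1)·(0.3448) + (2)·(0.7586) = 2.5862.

Step 4 — take square root: d = √(2.5862) ≈ 1.6082.

d(x, mu) = √(2.5862) ≈ 1.6082


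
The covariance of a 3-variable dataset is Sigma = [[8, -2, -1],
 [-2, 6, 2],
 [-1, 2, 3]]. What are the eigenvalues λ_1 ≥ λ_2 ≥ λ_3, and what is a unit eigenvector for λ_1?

Step 1 — characteristic polynomial p(λ) = det(λI - Sigma) = λ³ - tr·λ² + c_1·λ - det, where tr = trace, c_1 = sum of the principal 2×2 minors, det = det(Sigma):
  tr = 8 + 6 + 3 = 17,
  c_1 = (8·6 - (-2)²) + (8·3 - (-1)²) + (6·3 - (2)²) = 44 + 23 + 14 = 81,
  det = 8·(6·3 - (2)²) - (-2)·((-2)·3 - (2)·(-1)) + (-1)·((-2)·(2) - 6·(-1)) = 8·(14) - (-2)·(-4) + (-1)·(2) = 102.
  So p(λ) = λ³ - 17λ² + 81λ - 102.
Step 2 — look for an integer root (rational root theorem: any rational root is an integer divisor of 102). Testing λ = 2:
  p(2) = 8 - 68 + 162 - 102 = 0  ✓
  Dividing out (λ - 2): p(λ) = (λ - 2)(λ² - 15λ + 51).
Step 3 — remaining eigenvalues from the quadratic λ² - 15λ + 51 = 0:
  Δ = 15² - 4·51 = 225 - 204 = 21,  λ = (15 ± √21)/2 = (15 ± 4.5826)/2 ≈ 9.7913 or 5.2087.
  Sorted: λ_1 = 9.7913,  λ_2 = 5.2087,  λ_3 = 2  (check: sum = 17 = tr ✓).

Step 4 — unit eigenvector for λ_1 ≈ 9.7913: v spans the null space of (Sigma - λ_1 I), whose rows are
  r_1 = (-1.7913, -2, -1),  r_2 = (-2, -3.7913, 2),  r_3 = (-1, 2, -6.7913).
  v is orthogonal to every row, so take v ∝ r_1 × r_2 = ((-2)·(2) - (-1)·(-3.7913), (-1)·(-2) - (-1.7913)·(2), (-1.7913)·(-3.7913) - (-2)·(-2)) ≈ (-7.7913, 5.5826, 2.7913).
  Rescale (multiply by -1 so the first nonzero entry is positive): u = (7.7913, -5.5826, -2.7913).
  ||u|| = √((7.7913)² + (-5.5826)² + (-2.7913)²) = √(99.6606) ≈ 9.983,  v_1 = u/||u|| ≈ (0.7805, -0.5592, -0.2796) (||v_1|| = 1).

λ_1 = 9.7913,  λ_2 = 5.2087,  λ_3 = 2;  v_1 ≈ (0.7805, -0.5592, -0.2796)


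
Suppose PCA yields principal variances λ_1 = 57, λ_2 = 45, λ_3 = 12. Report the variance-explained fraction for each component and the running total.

Step 1 — total variance = trace(Sigma) = Σ λ_i = 57 + 45 + 12 = 114.

Step 2 — fraction explained by component i = λ_i / Σ λ:
  PC1: 57/114 = 0.5
  PC2: 45/114 = 0.3947
  PC3: 12/114 = 0.1053

Step 3 — cumulative fraction after k components = (λ_1 + ... + λ_k) / Σ λ:
  k = 1: 57/114 = 0.5
  k = 2: (57 + 45)/114 = 102/114 = 0.8947
  k = 3: (57 + 45 + 12)/114 = 114/114 = 1

Summary (fraction, with percent):

explained: PC1 0.5 (50%), PC2 0.3947 (39.47%), PC3 0.1053 (10.53%);  cumulative: 0.5, 0.8947, 1


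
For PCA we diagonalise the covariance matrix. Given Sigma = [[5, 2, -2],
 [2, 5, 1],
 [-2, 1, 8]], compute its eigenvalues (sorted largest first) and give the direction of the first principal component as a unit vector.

Step 1 — characteristic polynomial p(λ) = det(λI - Sigma) = λ³ - tr·λ² + c_1·λ - det, where tr = trace, c_1 = sum of the principal 2×2 minors, det = det(Sigma):
  tr = 5 + 5 + 8 = 18,
  c_1 = (5·5 - (2)²) + (5·8 - (-2)²) + (5·8 - (1)²) = 21 + 36 + 39 = 96,
  det = 5·(5·8 - (1)²) - (2)·((2)·8 - (1)·(-2)) + (-2)·((2)·(1) - 5·(-2)) = 5·(39) - (2)·(18) + (-2)·(12) = 135.
  So p(λ) = λ³ - 18λ² + 96λ - 135.
Step 2 — look for an integer root (rational root theorem: any rational root is an integer divisor of 135). Testing λ = 9:
  p(9) = 729 - 1458 + 864 - 135 = 0  ✓
  Dividing out (λ - 9): p(λ) = (λ - 9)(λ² - 9λ + 15).
Step 3 — remaining eigenvalues from the quadratic λ² - 9λ + 15 = 0:
  Δ = 9² - 4·15 = 81 - 60 = 21,  λ = (9 ± √21)/2 = (9 ± 4.5826)/2 ≈ 6.7913 or 2.2087.
  Sorted: λ_1 = 9,  λ_2 = 6.7913,  λ_3 = 2.2087  (check: sum = 18 = tr ✓).

Step 4 — unit eigenvector for λ_1 = 9: v spans the null space of (Sigma - λ_1 I), whose rows are
  r_1 = (-4, 2, -2),  r_2 = (2, -4, 1),  r_3 = (-2, 1, -1).
  v is orthogonal to every row, so take v ∝ r_1 × r_2 = ((2)·(1) - (-2)·(-4), (-2)·(2) - (-4)·(1), (-4)·(-4) - (2)·(2)) = (-6, 0, 12).
  Rescale (divide by 6; multiply by -1 so the first nonzero entry is positive): u = (1, 0, -2).
  ||u|| = √((1)² + (0)² + (-2)²) = √(5) ≈ 2.2361,  v_1 = u/||u|| ≈ (0.4472, 0, -0.8944) (||v_1|| = 1).

λ_1 = 9,  λ_2 = 6.7913,  λ_3 = 2.2087;  v_1 ≈ (0.4472, 0, -0.8944)


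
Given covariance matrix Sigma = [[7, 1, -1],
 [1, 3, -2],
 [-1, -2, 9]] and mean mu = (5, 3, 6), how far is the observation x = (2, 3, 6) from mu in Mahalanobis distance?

Step 1 — centre the observation: (x - mu) = (-3, 0, 0).

Step 2 — invert Sigma (cofactor / det for 3×3, or solve directly):
  Sigma^{-1} = [[0.1503, -0.0458, 0.0065],
 [-0.0458, 0.4052, 0.085],
 [0.0065, 0.085, 0.1307]].

Step 3 — form the quadratic (x - mu)^T · Sigma^{-1} · (x - mu):
  Sigma^{-1} · (x - mu) = (-0.451, 0.1373, -0.0196).
  (x - mu)^T · [Sigma^{-1} · (x - mu)] = (-3)·(-0.451) + (0)·(0.1373) + (0)·(-0.0196) = 1.3529.

Step 4 — take square root: d = √(1.3529) ≈ 1.1632.

d(x, mu) = √(1.3529) ≈ 1.1632


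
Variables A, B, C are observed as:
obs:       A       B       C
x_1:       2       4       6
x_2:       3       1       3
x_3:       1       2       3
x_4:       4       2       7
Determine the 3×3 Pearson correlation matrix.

Step 1 — column means:
  mean(A) = (2 + 3 + 1 + 4) / 4 = 10/4 = 2.5
  mean(B) = (4 + 1 + 2 + 2) / 4 = 9/4 = 2.25
  mean(C) = (6 + 3 + 3 + 7) / 4 = 19/4 = 4.75

Step 2 — sample variances and covariances s[i,j] = (1/(n-1)) · Σ_k (x_{k,i} - mean_i) · (x_{k,j} - mean_j), with n-1 = 3:
  s[A,A] = ((-0.5)·(-0.5) + (0.5)·(0.5) + (-1.5)·(-1.5) + (1.5)·(1.5)) / 3 = 5/3 = 1.6667
  s[A,B] = ((-0.5)·(1.75) + (0.5)·(-1.25) + (-1.5)·(-0.25) + (1.5)·(-0.25)) / 3 = -1.5/3 = -0.5
  s[A,C] = ((-0.5)·(1.25) + (0.5)·(-1.75) + (-1.5)·(-1.75) + (1.5)·(2.25)) / 3 = 4.5/3 = 1.5
  s[B,B] = ((1.75)·(1.75) + (-1.25)·(-1.25) + (-0.25)·(-0.25) + (-0.25)·(-0.25)) / 3 = 4.75/3 = 1.5833
  s[B,C] = ((1.75)·(1.25) + (-1.25)·(-1.75) + (-0.25)·(-1.75) + (-0.25)·(2.25)) / 3 = 4.25/3 = 1.4167
  s[C,C] = ((1.25)·(1.25) + (-1.75)·(-1.75) + (-1.75)·(-1.75) + (2.25)·(2.25)) / 3 = 12.75/3 = 4.25
  Sample standard deviations s_i = √(s[i,i]):
  s(A) = √(1.6667) = 1.291
  s(B) = √(1.5833) = 1.2583
  s(C) = √(4.25) = 2.0616

Step 3 — r_{ij} = s_{ij} / (s_i · s_j):
  r[A,A] = 1 (diagonal).
  r[A,B] = -0.5 / (1.291 · 1.2583) = -0.5 / 1.6245 = -0.3078
  r[A,C] = 1.5 / (1.291 · 2.0616) = 1.5 / 2.6615 = 0.5636
  r[B,B] = 1 (diagonal).
  r[B,C] = 1.4167 / (1.2583 · 2.0616) = 1.4167 / 2.5941 = 0.5461
  r[C,C] = 1 (diagonal).

R is symmetric with unit diagonal. Assembling:

R = [[1, -0.3078, 0.5636],
 [-0.3078, 1, 0.5461],
 [0.5636, 0.5461, 1]]


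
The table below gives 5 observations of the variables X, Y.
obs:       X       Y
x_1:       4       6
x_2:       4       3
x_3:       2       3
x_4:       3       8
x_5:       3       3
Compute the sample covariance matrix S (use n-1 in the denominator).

Step 1 — column means:
  mean(X) = (4 + 4 + 2 + 3 + 3) / 5 = 16/5 = 3.2
  mean(Y) = (6 + 3 + 3 + 8 + 3) / 5 = 23/5 = 4.6

Step 2 — sample covariance S[i,j] = (1/(n-1)) · Σ_k (x_{k,i} - mean_i) · (x_{k,j} - mean_j), with n-1 = 4.
  S[X,X] = ((0.8)·(0.8) + (0.8)·(0.8) + (-1.2)·(-1.2) + (-0.2)·(-0.2) + (-0.2)·(-0.2)) / 4 = 2.8/4 = 0.7
  S[X,Y] = ((0.8)·(1.4) + (0.8)·(-1.6) + (-1.2)·(-1.6) + (-0.2)·(3.4) + (-0.2)·(-1.6)) / 4 = 1.4/4 = 0.35
  S[Y,Y] = ((1.4)·(1.4) + (-1.6)·(-1.6) + (-1.6)·(-1.6) + (3.4)·(3.4) + (-1.6)·(-1.6)) / 4 = 21.2/4 = 5.3

S is symmetric (S[j,i] = S[i,j]). Assembling:

S = [[0.7, 0.35],
 [0.35, 5.3]]


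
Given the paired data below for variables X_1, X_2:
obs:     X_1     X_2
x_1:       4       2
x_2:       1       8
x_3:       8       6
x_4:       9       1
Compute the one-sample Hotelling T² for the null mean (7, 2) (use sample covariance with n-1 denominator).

Step 1 — sample mean vector:
  mean(X_1) = (4 + 1 + 8 + 9) / 4 = 22/4 = 5.5
  mean(X_2) = (2 + 8 + 6 + 1) / 4 = 17/4 = 4.25
  x̄ = (5.5, 4.25),  deviation x̄ - mu_0 = (5.5, 4.25) - (7, 2) = (-1.5, 2.25).

Step 2 — sample covariance matrix, S[i,j] = (1/(n-1)) · Σ_k (x_{k,i} - mean_i) · (x_{k,j} - mean_j), divisor n-1 = 3:
  S[X_1,X_1] = ((-1.5)·(-1.5) + (-4.5)·(-4.5) + (2.5)·(2.5) + (3.5)·(3.5)) / 3 = 41/3 = 13.6667
  S[X_1,X_2] = ((-1.5)·(-2.25) + (-4.5)·(3.75) + (2.5)·(1.75) + (3.5)·(-3.25)) / 3 = -20.5/3 = -6.8333
  S[X_2,X_2] = ((-2.25)·(-2.25) + (3.75)·(3.75) + (1.75)·(1.75) + (-3.25)·(-3.25)) / 3 = 32.75/3 = 10.9167
  S = [[13.6667, -6.8333],
 [-6.8333, 10.9167]].

Step 3 — invert S. det(S) = 13.6667·10.9167 - (-6.8333)² = 102.5.
  S^{-1} = (1/det) · [[d, -b], [-b, a]] = [[0.1065, 0.0667],
 [0.0667, 0.1333]].

Step 4 — quadratic form (x̄ - mu_0)^T · S^{-1} · (x̄ - mu_0):
  S^{-1} · (x̄ - mu_0) = (-0.0098, 0.2),
  (x̄ - mu_0)^T · [...] = (-1.5)·(-0.0098) + (2.25)·(0.2) = 0.4646.

Step 5 — scale by n: T² = 4 · 0.4646 = 1.8585.

T² ≈ 1.8585


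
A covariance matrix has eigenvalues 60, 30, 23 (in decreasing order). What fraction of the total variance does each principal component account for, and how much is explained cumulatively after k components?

Step 1 — total variance = trace(Sigma) = Σ λ_i = 60 + 30 + 23 = 113.

Step 2 — fraction explained by component i = λ_i / Σ λ:
  PC1: 60/113 = 0.531
  PC2: 30/113 = 0.2655
  PC3: 23/113 = 0.2035

Step 3 — cumulative fraction after k components = (λ_1 + ... + λ_k) / Σ λ:
  k = 1: 60/113 = 0.531
  k = 2: (60 + 30)/113 = 90/113 = 0.7965
  k = 3: (60 + 30 + 23)/113 = 113/113 = 1

Summary (fraction, with percent):

explained: PC1 0.531 (53.1%), PC2 0.2655 (26.55%), PC3 0.2035 (20.35%);  cumulative: 0.531, 0.7965, 1


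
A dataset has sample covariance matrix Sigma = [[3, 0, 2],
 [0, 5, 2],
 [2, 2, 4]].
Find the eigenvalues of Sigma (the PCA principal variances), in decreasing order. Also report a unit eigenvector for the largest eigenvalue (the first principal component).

Step 1 — characteristic polynomial p(λ) = det(λI - Sigma) = λ³ - tr·λ² + c_1·λ - det, where tr = trace, c_1 = sum of the principal 2×2 minors, det = det(Sigma):
  tr = 3 + 5 + 4 = 12,
  c_1 = (3·5 - (0)²) + (3·4 - (2)²) + (5·4 - (2)²) = 15 + 8 + 16 = 39,
  det = 3·(5·4 - (2)²) - (0)·((0)·4 - (2)·(2)) + (2)·((0)·(2) - 5·(2)) = 3·(16) - (0)·(-4) + (2)·(-10) = 28.
  So p(λ) = λ³ - 12λ² + 39λ - 28.
Step 2 — look for an integer root (rational root theorem: any rational root is an integer divisor of 28). Testing λ = 1:
  p(1) = 1 - 12 + 39 - 28 = 0  ✓
  Dividing out (λ - 1): p(λ) = (λ - 1)(λ² - 11λ + 28).
Step 3 — remaining eigenvalues from the quadratic λ² - 11λ + 28 = 0:
  Δ = 11² - 4·28 = 121 - 112 = 9,  λ = (11 ± √9)/2 = (11 ± 3)/2 = 7 or 4.
  Sorted: λ_1 = 7,  λ_2 = 4,  λ_3 = 1  (check: sum = 12 = tr ✓).

Step 4 — unit eigenvector for λ_1 = 7: v spans the null space of (Sigma - λ_1 I), whose rows are
  r_1 = (-4, 0, 2),  r_2 = (0, -2, 2),  r_3 = (2, 2, -3).
  v is orthogonal to every row, so take v ∝ r_1 × r_2 = ((0)·(2) - (2)·(-2), (2)·(0) - (-4)·(2), (-4)·(-2) - (0)·(0)) = (4, 8, 8).
  Rescale (divide by 4): u = (1, 2, 2).
  ||u|| = √((1)² + (2)² + (2)²) = √(9) = 3,  v_1 = u/||u|| ≈ (0.3333, 0.6667, 0.6667) (||v_1|| = 1).

λ_1 = 7,  λ_2 = 4,  λ_3 = 1;  v_1 ≈ (0.3333, 0.6667, 0.6667)


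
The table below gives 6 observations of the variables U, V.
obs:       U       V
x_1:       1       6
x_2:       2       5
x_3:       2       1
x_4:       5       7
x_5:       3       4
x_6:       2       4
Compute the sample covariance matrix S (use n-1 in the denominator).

Step 1 — column means:
  mean(U) = (1 + 2 + 2 + 5 + 3 + 2) / 6 = 15/6 = 2.5
  mean(V) = (6 + 5 + 1 + 7 + 4 + 4) / 6 = 27/6 = 4.5

Step 2 — sample covariance S[i,j] = (1/(n-1)) · Σ_k (x_{k,i} - mean_i) · (x_{k,j} - mean_j), with n-1 = 5.
  S[U,U] = ((-1.5)·(-1.5) + (-0.5)·(-0.5) + (-0.5)·(-0.5) + (2.5)·(2.5) + (0.5)·(0.5) + (-0.5)·(-0.5)) / 5 = 9.5/5 = 1.9
  S[U,V] = ((-1.5)·(1.5) + (-0.5)·(0.5) + (-0.5)·(-3.5) + (2.5)·(2.5) + (0.5)·(-0.5) + (-0.5)·(-0.5)) / 5 = 5.5/5 = 1.1
  S[V,V] = ((1.5)·(1.5) + (0.5)·(0.5) + (-3.5)·(-3.5) + (2.5)·(2.5) + (-0.5)·(-0.5) + (-0.5)·(-0.5)) / 5 = 21.5/5 = 4.3

S is symmetric (S[j,i] = S[i,j]). Assembling:

S = [[1.9, 1.1],
 [1.1, 4.3]]


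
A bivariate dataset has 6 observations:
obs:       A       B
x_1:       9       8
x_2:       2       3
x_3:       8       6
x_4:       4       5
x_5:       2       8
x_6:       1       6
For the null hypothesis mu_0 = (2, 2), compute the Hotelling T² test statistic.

Step 1 — sample mean vector:
  mean(A) = (9 + 2 + 8 + 4 + 2 + 1) / 6 = 26/6 = 4.3333
  mean(B) = (8 + 3 + 6 + 5 + 8 + 6) / 6 = 36/6 = 6
  x̄ = (4.3333, 6),  deviation x̄ - mu_0 = (4.3333, 6) - (2, 2) = (2.3333, 4).

Step 2 — sample covariance matrix, S[i,j] = (1/(n-1)) · Σ_k (x_{k,i} - mean_i) · (x_{k,j} - mean_j), divisor n-1 = 5:
  S[A,A] = ((4.6667)·(4.6667) + (-2.3333)·(-2.3333) + (3.6667)·(3.6667) + (-0.3333)·(-0.3333) + (-2.3333)·(-2.3333) + (-3.3333)·(-3.3333)) / 5 = 57.3333/5 = 11.4667
  S[A,B] = ((4.6667)·(2) + (-2.3333)·(-3) + (3.6667)·(0) + (-0.3333)·(-1) + (-2.3333)·(2) + (-3.3333)·(0)) / 5 = 12/5 = 2.4
  S[B,B] = ((2)·(2) + (-3)·(-3) + (0)·(0) + (-1)·(-1) + (2)·(2) + (0)·(0)) / 5 = 18/5 = 3.6
  S = [[11.4667, 2.4],
 [2.4, 3.6]].

Step 3 — invert S. det(S) = 11.4667·3.6 - (2.4)² = 35.52.
  S^{-1} = (1/det) · [[d, -b], [-b, a]] = [[0.1014, -0.0676],
 [-0.0676, 0.3228]].

Step 4 — quadratic form (x̄ - mu_0)^T · S^{-1} · (x̄ - mu_0):
  S^{-1} · (x̄ - mu_0) = (-0.0338, 1.1336),
  (x̄ - mu_0)^T · [...] = (2.3333)·(-0.0338) + (4)·(1.1336) = 4.4557.

Step 5 — scale by n: T² = 6 · 4.4557 = 26.7342.

T² ≈ 26.7342


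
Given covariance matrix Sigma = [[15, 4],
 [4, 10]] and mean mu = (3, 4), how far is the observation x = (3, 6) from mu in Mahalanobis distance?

Step 1 — centre the observation: (x - mu) = (0, 2).

Step 2 — invert Sigma. det(Sigma) = 15·10 - (4)² = 134.
  Sigma^{-1} = (1/det) · [[d, -b], [-b, a]] = [[0.0746, -0.0299],
 [-0.0299, 0.1119]].

Step 3 — form the quadratic (x - mu)^T · Sigma^{-1} · (x - mu):
  Sigma^{-1} · (x - mu) = (-0.0597, 0.2239).
  (x - mu)^T · [Sigma^{-1} · (x - mu)] = (0)·(-0.0597) + (2)·(0.2239) = 0.4478.

Step 4 — take square root: d = √(0.4478) ≈ 0.6691.

d(x, mu) = √(0.4478) ≈ 0.6691


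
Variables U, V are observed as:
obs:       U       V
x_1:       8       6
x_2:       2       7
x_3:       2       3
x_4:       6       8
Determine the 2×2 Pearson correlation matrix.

Step 1 — column means:
  mean(U) = (8 + 2 + 2 + 6) / 4 = 18/4 = 4.5
  mean(V) = (6 + 7 + 3 + 8) / 4 = 24/4 = 6

Step 2 — sample variances and covariances s[i,j] = (1/(n-1)) · Σ_k (x_{k,i} - mean_i) · (x_{k,j} - mean_j), with n-1 = 3:
  s[U,U] = ((3.5)·(3.5) + (-2.5)·(-2.5) + (-2.5)·(-2.5) + (1.5)·(1.5)) / 3 = 27/3 = 9
  s[U,V] = ((3.5)·(0) + (-2.5)·(1) + (-2.5)·(-3) + (1.5)·(2)) / 3 = 8/3 = 2.6667
  s[V,V] = ((0)·(0) + (1)·(1) + (-3)·(-3) + (2)·(2)) / 3 = 14/3 = 4.6667
  Sample standard deviations s_i = √(s[i,i]):
  s(U) = √(9) = 3
  s(V) = √(4.6667) = 2.1602

Step 3 — r_{ij} = s_{ij} / (s_i · s_j):
  r[U,U] = 1 (diagonal).
  r[U,V] = 2.6667 / (3 · 2.1602) = 2.6667 / 6.4807 = 0.4115
  r[V,V] = 1 (diagonal).

R is symmetric with unit diagonal. Assembling:

R = [[1, 0.4115],
 [0.4115, 1]]


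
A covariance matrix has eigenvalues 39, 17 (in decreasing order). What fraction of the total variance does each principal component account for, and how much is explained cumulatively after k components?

Step 1 — total variance = trace(Sigma) = Σ λ_i = 39 + 17 = 56.

Step 2 — fraction explained by component i = λ_i / Σ λ:
  PC1: 39/56 = 0.6964
  PC2: 17/56 = 0.3036

Step 3 — cumulative fraction after k components = (λ_1 + ... + λ_k) / Σ λ:
  k = 1: 39/56 = 0.6964
  k = 2: (39 + 17)/56 = 56/56 = 1

Summary (fraction, with percent):

explained: PC1 0.6964 (69.64%), PC2 0.3036 (30.36%);  cumulative: 0.6964, 1


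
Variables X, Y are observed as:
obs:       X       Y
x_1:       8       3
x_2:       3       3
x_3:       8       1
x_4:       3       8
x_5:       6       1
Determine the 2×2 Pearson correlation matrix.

Step 1 — column means:
  mean(X) = (8 + 3 + 8 + 3 + 6) / 5 = 28/5 = 5.6
  mean(Y) = (3 + 3 + 1 + 8 + 1) / 5 = 16/5 = 3.2

Step 2 — sample variances and covariances s[i,j] = (1/(n-1)) · Σ_k (x_{k,i} - mean_i) · (x_{k,j} - mean_j), with n-1 = 4:
  s[X,X] = ((2.4)·(2.4) + (-2.6)·(-2.6) + (2.4)·(2.4) + (-2.6)·(-2.6) + (0.4)·(0.4)) / 4 = 25.2/4 = 6.3
  s[X,Y] = ((2.4)·(-0.2) + (-2.6)·(-0.2) + (2.4)·(-2.2) + (-2.6)·(4.8) + (0.4)·(-2.2)) / 4 = -18.6/4 = -4.65
  s[Y,Y] = ((-0.2)·(-0.2) + (-0.2)·(-0.2) + (-2.2)·(-2.2) + (4.8)·(4.8) + (-2.2)·(-2.2)) / 4 = 32.8/4 = 8.2
  Sample standard deviations s_i = √(s[i,i]):
  s(X) = √(6.3) = 2.51
  s(Y) = √(8.2) = 2.8636

Step 3 — r_{ij} = s_{ij} / (s_i · s_j):
  r[X,X] = 1 (diagonal).
  r[X,Y] = -4.65 / (2.51 · 2.8636) = -4.65 / 7.1875 = -0.647
  r[Y,Y] = 1 (diagonal).

R is symmetric with unit diagonal. Assembling:

R = [[1, -0.647],
 [-0.647, 1]]


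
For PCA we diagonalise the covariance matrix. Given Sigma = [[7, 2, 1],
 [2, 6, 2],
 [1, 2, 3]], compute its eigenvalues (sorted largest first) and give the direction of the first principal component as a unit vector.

Step 1 — characteristic polynomial p(λ) = det(λI - Sigma) = λ³ - tr·λ² + c_1·λ - det, where tr = trace, c_1 = sum of the principal 2×2 minors, det = det(Sigma):
  tr = 7 + 6 + 3 = 16,
  c_1 = (7·6 - (2)²) + (7·3 - (1)²) + (6·3 - (2)²) = 38 + 20 + 14 = 72,
  det = 7·(6·3 - (2)²) - (2)·((2)·3 - (2)·(1)) + (1)·((2)·(2) - 6·(1)) = 7·(14) - (2)·(4) + (1)·(-2) = 88.
  So p(λ) = λ³ - 16λ² + 72λ - 88.
Step 2 — look for an integer root (rational root theorem: any rational root is an integer divisor of 88). Testing λ = 2:
  p(2) = 8 - 64 + 144 - 88 = 0  ✓
  Dividing out (λ - 2): p(λ) = (λ - 2)(λ² - 14λ + 44).
Step 3 — remaining eigenvalues from the quadratic λ² - 14λ + 44 = 0:
  Δ = 14² - 4·44 = 196 - 176 = 20,  λ = (14 ± √20)/2 = (14 ± 4.4721)/2 ≈ 9.2361 or 4.7639.
  Sorted: λ_1 = 9.2361,  λ_2 = 4.7639,  λ_3 = 2  (check: sum = 16 = tr ✓).

Step 4 — unit eigenvector for λ_1 ≈ 9.2361: v spans the null space of (Sigma - λ_1 I), whose rows are
  r_1 = (-2.2361, 2, 1),  r_2 = (2, -3.2361, 2),  r_3 = (1, 2, -6.2361).
  v is orthogonal to every row, so take v ∝ r_1 × r_2 = ((2)·(2) - (1)·(-3.2361), (1)·(2) - (-2.2361)·(2), (-2.2361)·(-3.2361) - (2)·(2)) ≈ (7.2361, 6.4721, 3.2361).
  Let u = (7.2361, 6.4721, 3.2361).
  ||u|| = √((7.2361)² + (6.4721)² + (3.2361)²) = √(104.7214) ≈ 10.2333,  v_1 = u/||u|| ≈ (0.7071, 0.6325, 0.3162) (||v_1|| = 1).

λ_1 = 9.2361,  λ_2 = 4.7639,  λ_3 = 2;  v_1 ≈ (0.7071, 0.6325, 0.3162)


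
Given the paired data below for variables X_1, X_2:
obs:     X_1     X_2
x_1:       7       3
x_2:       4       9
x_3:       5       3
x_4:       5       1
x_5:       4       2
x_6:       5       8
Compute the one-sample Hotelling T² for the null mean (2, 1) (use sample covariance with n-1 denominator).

Step 1 — sample mean vector:
  mean(X_1) = (7 + 4 + 5 + 5 + 4 + 5) / 6 = 30/6 = 5
  mean(X_2) = (3 + 9 + 3 + 1 + 2 + 8) / 6 = 26/6 = 4.3333
  x̄ = (5, 4.3333),  deviation x̄ - mu_0 = (5, 4.3333) - (2, 1) = (3, 3.3333).

Step 2 — sample covariance matrix, S[i,j] = (1/(n-1)) · Σ_k (x_{k,i} - mean_i) · (x_{k,j} - mean_j), divisor n-1 = 5:
  S[X_1,X_1] = ((2)·(2) + (-1)·(-1) + (0)·(0) + (0)·(0) + (-1)·(-1) + (0)·(0)) / 5 = 6/5 = 1.2
  S[X_1,X_2] = ((2)·(-1.3333) + (-1)·(4.6667) + (0)·(-1.3333) + (0)·(-3.3333) + (-1)·(-2.3333) + (0)·(3.6667)) / 5 = -5/5 = -1
  S[X_2,X_2] = ((-1.3333)·(-1.3333) + (4.6667)·(4.6667) + (-1.3333)·(-1.3333) + (-3.3333)·(-3.3333) + (-2.3333)·(-2.3333) + (3.6667)·(3.6667)) / 5 = 55.3333/5 = 11.0667
  S = [[1.2, -1],
 [-1, 11.0667]].

Step 3 — invert S. det(S) = 1.2·11.0667 - (-1)² = 12.28.
  S^{-1} = (1/det) · [[d, -b], [-b, a]] = [[0.9012, 0.0814],
 [0.0814, 0.0977]].

Step 4 — quadratic form (x̄ - mu_0)^T · S^{-1} · (x̄ - mu_0):
  S^{-1} · (x̄ - mu_0) = (2.975, 0.57),
  (x̄ - mu_0)^T · [...] = (3)·(2.975) + (3.3333)·(0.57) = 10.8252.

Step 5 — scale by n: T² = 6 · 10.8252 = 64.9511.

T² ≈ 64.9511


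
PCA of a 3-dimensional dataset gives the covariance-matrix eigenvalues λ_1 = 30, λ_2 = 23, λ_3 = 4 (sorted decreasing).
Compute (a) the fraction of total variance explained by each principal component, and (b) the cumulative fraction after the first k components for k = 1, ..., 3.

Step 1 — total variance = trace(Sigma) = Σ λ_i = 30 + 23 + 4 = 57.

Step 2 — fraction explained by component i = λ_i / Σ λ:
  PC1: 30/57 = 0.5263
  PC2: 23/57 = 0.4035
  PC3: 4/57 = 0.0702

Step 3 — cumulative fraction after k components = (λ_1 + ... + λ_k) / Σ λ:
  k = 1: 30/57 = 0.5263
  k = 2: (30 + 23)/57 = 53/57 = 0.9298
  k = 3: (30 + 23 + 4)/57 = 57/57 = 1

Summary (fraction, with percent):

explained: PC1 0.5263 (52.63%), PC2 0.4035 (40.35%), PC3 0.0702 (7.02%);  cumulative: 0.5263, 0.9298, 1


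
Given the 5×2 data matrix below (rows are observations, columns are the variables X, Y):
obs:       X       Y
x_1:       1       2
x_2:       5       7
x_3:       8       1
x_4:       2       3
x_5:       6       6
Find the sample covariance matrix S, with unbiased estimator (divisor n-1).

Step 1 — column means:
  mean(X) = (1 + 5 + 8 + 2 + 6) / 5 = 22/5 = 4.4
  mean(Y) = (2 + 7 + 1 + 3 + 6) / 5 = 19/5 = 3.8

Step 2 — sample covariance S[i,j] = (1/(n-1)) · Σ_k (x_{k,i} - mean_i) · (x_{k,j} - mean_j), with n-1 = 4.
  S[X,X] = ((-3.4)·(-3.4) + (0.6)·(0.6) + (3.6)·(3.6) + (-2.4)·(-2.4) + (1.6)·(1.6)) / 4 = 33.2/4 = 8.3
  S[X,Y] = ((-3.4)·(-1.8) + (0.6)·(3.2) + (3.6)·(-2.8) + (-2.4)·(-0.8) + (1.6)·(2.2)) / 4 = 3.4/4 = 0.85
  S[Y,Y] = ((-1.8)·(-1.8) + (3.2)·(3.2) + (-2.8)·(-2.8) + (-0.8)·(-0.8) + (2.2)·(2.2)) / 4 = 26.8/4 = 6.7

S is symmetric (S[j,i] = S[i,j]). Assembling:

S = [[8.3, 0.85],
 [0.85, 6.7]]


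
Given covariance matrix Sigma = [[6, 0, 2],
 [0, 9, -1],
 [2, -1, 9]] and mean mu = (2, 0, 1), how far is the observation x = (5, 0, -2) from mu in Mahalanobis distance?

Step 1 — centre the observation: (x - mu) = (3, 0, -3).

Step 2 — invert Sigma (cofactor / det for 3×3, or solve directly):
  Sigma^{-1} = [[0.1802, -0.0045, -0.0405],
 [-0.0045, 0.1126, 0.0135],
 [-0.0405, 0.0135, 0.1216]].

Step 3 — form the quadratic (x - mu)^T · Sigma^{-1} · (x - mu):
  Sigma^{-1} · (x - mu) = (0.6622, -0.0541, -0.4865).
  (x - mu)^T · [Sigma^{-1} · (x - mu)] = (3)·(0.6622) + (0)·(-0.0541) + (-3)·(-0.4865) = 3.4459.

Step 4 — take square root: d = √(3.4459) ≈ 1.8563.

d(x, mu) = √(3.4459) ≈ 1.8563


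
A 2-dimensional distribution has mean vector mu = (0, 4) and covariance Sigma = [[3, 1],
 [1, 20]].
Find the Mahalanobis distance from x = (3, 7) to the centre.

Step 1 — centre the observation: (x - mu) = (3, 3).

Step 2 — invert Sigma. det(Sigma) = 3·20 - (1)² = 59.
  Sigma^{-1} = (1/det) · [[d, -b], [-b, a]] = [[0.339, -0.0169],
 [-0.0169, 0.0508]].

Step 3 — form the quadratic (x - mu)^T · Sigma^{-1} · (x - mu):
  Sigma^{-1} · (x - mu) = (0.9661, 0.1017).
  (x - mu)^T · [Sigma^{-1} · (x - mu)] = (3)·(0.9661) + (3)·(0.1017) = 3.2034.

Step 4 — take square root: d = √(3.2034) ≈ 1.7898.

d(x, mu) = √(3.2034) ≈ 1.7898


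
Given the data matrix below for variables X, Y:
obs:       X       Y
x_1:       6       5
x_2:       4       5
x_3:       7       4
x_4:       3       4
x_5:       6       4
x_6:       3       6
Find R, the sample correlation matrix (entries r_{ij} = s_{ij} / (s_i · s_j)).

Step 1 — column means:
  mean(X) = (6 + 4 + 7 + 3 + 6 + 3) / 6 = 29/6 = 4.8333
  mean(Y) = (5 + 5 + 4 + 4 + 4 + 6) / 6 = 28/6 = 4.6667

Step 2 — sample variances and covariances s[i,j] = (1/(n-1)) · Σ_k (x_{k,i} - mean_i) · (x_{k,j} - mean_j), with n-1 = 5:
  s[X,X] = ((1.1667)·(1.1667) + (-0.8333)·(-0.8333) + (2.1667)·(2.1667) + (-1.8333)·(-1.8333) + (1.1667)·(1.1667) + (-1.8333)·(-1.8333)) / 5 = 14.8333/5 = 2.9667
  s[X,Y] = ((1.1667)·(0.3333) + (-0.8333)·(0.3333) + (2.1667)·(-0.6667) + (-1.8333)·(-0.6667) + (1.1667)·(-0.6667) + (-1.8333)·(1.3333)) / 5 = -3.3333/5 = -0.6667
  s[Y,Y] = ((0.3333)·(0.3333) + (0.3333)·(0.3333) + (-0.6667)·(-0.6667) + (-0.6667)·(-0.6667) + (-0.6667)·(-0.6667) + (1.3333)·(1.3333)) / 5 = 3.3333/5 = 0.6667
  Sample standard deviations s_i = √(s[i,i]):
  s(X) = √(2.9667) = 1.7224
  s(Y) = √(0.6667) = 0.8165

Step 3 — r_{ij} = s_{ij} / (s_i · s_j):
  r[X,X] = 1 (diagonal).
  r[X,Y] = -0.6667 / (1.7224 · 0.8165) = -0.6667 / 1.4063 = -0.474
  r[Y,Y] = 1 (diagonal).

R is symmetric with unit diagonal. Assembling:

R = [[1, -0.474],
 [-0.474, 1]]


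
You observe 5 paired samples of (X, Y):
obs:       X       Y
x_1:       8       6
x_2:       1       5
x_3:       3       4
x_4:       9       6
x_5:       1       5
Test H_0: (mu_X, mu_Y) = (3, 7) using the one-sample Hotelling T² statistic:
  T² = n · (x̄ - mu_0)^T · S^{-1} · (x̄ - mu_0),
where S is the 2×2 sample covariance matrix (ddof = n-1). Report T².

Step 1 — sample mean vector:
  mean(X) = (8 + 1 + 3 + 9 + 1) / 5 = 22/5 = 4.4
  mean(Y) = (6 + 5 + 4 + 6 + 5) / 5 = 26/5 = 5.2
  x̄ = (4.4, 5.2),  deviation x̄ - mu_0 = (4.4, 5.2) - (3, 7) = (1.4, -1.8).

Step 2 — sample covariance matrix, S[i,j] = (1/(n-1)) · Σ_k (x_{k,i} - mean_i) · (x_{k,j} - mean_j), divisor n-1 = 4:
  S[X,X] = ((3.6)·(3.6) + (-3.4)·(-3.4) + (-1.4)·(-1.4) + (4.6)·(4.6) + (-3.4)·(-3.4)) / 4 = 59.2/4 = 14.8
  S[X,Y] = ((3.6)·(0.8) + (-3.4)·(-0.2) + (-1.4)·(-1.2) + (4.6)·(0.8) + (-3.4)·(-0.2)) / 4 = 9.6/4 = 2.4
  S[Y,Y] = ((0.8)·(0.8) + (-0.2)·(-0.2) + (-1.2)·(-1.2) + (0.8)·(0.8) + (-0.2)·(-0.2)) / 4 = 2.8/4 = 0.7
  S = [[14.8, 2.4],
 [2.4, 0.7]].

Step 3 — invert S. det(S) = 14.8·0.7 - (2.4)² = 4.6.
  S^{-1} = (1/det) · [[d, -b], [-b, a]] = [[0.1522, -0.5217],
 [-0.5217, 3.2174]].

Step 4 — quadratic form (x̄ - mu_0)^T · S^{-1} · (x̄ - mu_0):
  S^{-1} · (x̄ - mu_0) = (1.1522, -6.5217),
  (x̄ - mu_0)^T · [...] = (1.4)·(1.1522) + (-1.8)·(-6.5217) = 13.3522.

Step 5 — scale by n: T² = 5 · 13.3522 = 66.7609.

T² ≈ 66.7609


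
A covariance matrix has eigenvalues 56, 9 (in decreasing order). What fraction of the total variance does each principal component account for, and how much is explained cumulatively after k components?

Step 1 — total variance = trace(Sigma) = Σ λ_i = 56 + 9 = 65.

Step 2 — fraction explained by component i = λ_i / Σ λ:
  PC1: 56/65 = 0.8615
  PC2: 9/65 = 0.1385

Step 3 — cumulative fraction after k components = (λ_1 + ... + λ_k) / Σ λ:
  k = 1: 56/65 = 0.8615
  k = 2: (56 + 9)/65 = 65/65 = 1

Summary (fraction, with percent):

explained: PC1 0.8615 (86.15%), PC2 0.1385 (13.85%);  cumulative: 0.8615, 1


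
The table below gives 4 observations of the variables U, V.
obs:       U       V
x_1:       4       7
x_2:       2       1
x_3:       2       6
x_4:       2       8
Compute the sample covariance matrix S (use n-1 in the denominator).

Step 1 — column means:
  mean(U) = (4 + 2 + 2 + 2) / 4 = 10/4 = 2.5
  mean(V) = (7 + 1 + 6 + 8) / 4 = 22/4 = 5.5

Step 2 — sample covariance S[i,j] = (1/(n-1)) · Σ_k (x_{k,i} - mean_i) · (x_{k,j} - mean_j), with n-1 = 3.
  S[U,U] = ((1.5)·(1.5) + (-0.5)·(-0.5) + (-0.5)·(-0.5) + (-0.5)·(-0.5)) / 3 = 3/3 = 1
  S[U,V] = ((1.5)·(1.5) + (-0.5)·(-4.5) + (-0.5)·(0.5) + (-0.5)·(2.5)) / 3 = 3/3 = 1
  S[V,V] = ((1.5)·(1.5) + (-4.5)·(-4.5) + (0.5)·(0.5) + (2.5)·(2.5)) / 3 = 29/3 = 9.6667

S is symmetric (S[j,i] = S[i,j]). Assembling:

S = [[1, 1],
 [1, 9.6667]]


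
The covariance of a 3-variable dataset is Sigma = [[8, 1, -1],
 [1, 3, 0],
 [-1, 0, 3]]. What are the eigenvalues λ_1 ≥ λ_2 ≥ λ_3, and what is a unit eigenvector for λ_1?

Step 1 — characteristic polynomial p(λ) = det(λI - Sigma) = λ³ - tr·λ² + c_1·λ - det, where tr = trace, c_1 = sum of the principal 2×2 minors, det = det(Sigma):
  tr = 8 + 3 + 3 = 14,
  c_1 = (8·3 - (1)²) + (8·3 - (-1)²) + (3·3 - (0)²) = 23 + 23 + 9 = 55,
  det = 8·(3·3 - (0)²) - (1)·((1)·3 - (0)·(-1)) + (-1)·((1)·(0) - 3·(-1)) = 8·(9) - (1)·(3) + (-1)·(3) = 66.
  So p(λ) = λ³ - 14λ² + 55λ - 66.
Step 2 — look for an integer root (rational root theorem: any rational root is an integer divisor of 66). Testing λ = 3:
  p(3) = 27 - 126 + 165 - 66 = 0  ✓
  Dividing out (λ - 3): p(λ) = (λ - 3)(λ² - 11λ + 22).
Step 3 — remaining eigenvalues from the quadratic λ² - 11λ + 22 = 0:
  Δ = 11² - 4·22 = 121 - 88 = 33,  λ = (11 ± √33)/2 = (11 ± 5.7446)/2 ≈ 8.3723 or 2.6277.
  Sorted: λ_1 = 8.3723,  λ_2 = 3,  λ_3 = 2.6277  (check: sum = 14 = tr ✓).

Step 4 — unit eigenvector for λ_1 ≈ 8.3723: v spans the null space of (Sigma - λ_1 I), whose rows are
  r_1 = (-0.3723, 1, -1),  r_2 = (1, -5.3723, 0),  r_3 = (-1, 0, -5.3723).
  v is orthogonal to every row, so take v ∝ r_1 × r_2 = ((1)·(0) - (-1)·(-5.3723), (-1)·(1) - (-0.3723)·(0), (-0.3723)·(-5.3723) - (1)·(1)) ≈ (-5.3723, -1, 1).
  Rescale (multiply by -1 so the first nonzero entry is positive): u = (5.3723, 1, -1).
  ||u|| = √((5.3723)² + (1)² + (-1)²) = √(30.8614) ≈ 5.5553,  v_1 = u/||u|| ≈ (0.9671, 0.18, -0.18) (||v_1|| = 1).

λ_1 = 8.3723,  λ_2 = 3,  λ_3 = 2.6277;  v_1 ≈ (0.9671, 0.18, -0.18)


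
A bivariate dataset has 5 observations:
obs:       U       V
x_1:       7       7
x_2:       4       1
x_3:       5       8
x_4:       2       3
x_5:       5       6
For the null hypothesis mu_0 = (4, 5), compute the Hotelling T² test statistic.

Step 1 — sample mean vector:
  mean(U) = (7 + 4 + 5 + 2 + 5) / 5 = 23/5 = 4.6
  mean(V) = (7 + 1 + 8 + 3 + 6) / 5 = 25/5 = 5
  x̄ = (4.6, 5),  deviation x̄ - mu_0 = (4.6, 5) - (4, 5) = (0.6, 0).

Step 2 — sample covariance matrix, S[i,j] = (1/(n-1)) · Σ_k (x_{k,i} - mean_i) · (x_{k,j} - mean_j), divisor n-1 = 4:
  S[U,U] = ((2.4)·(2.4) + (-0.6)·(-0.6) + (0.4)·(0.4) + (-2.6)·(-2.6) + (0.4)·(0.4)) / 4 = 13.2/4 = 3.3
  S[U,V] = ((2.4)·(2) + (-0.6)·(-4) + (0.4)·(3) + (-2.6)·(-2) + (0.4)·(1)) / 4 = 14/4 = 3.5
  S[V,V] = ((2)·(2) + (-4)·(-4) + (3)·(3) + (-2)·(-2) + (1)·(1)) / 4 = 34/4 = 8.5
  S = [[3.3, 3.5],
 [3.5, 8.5]].

Step 3 — invert S. det(S) = 3.3·8.5 - (3.5)² = 15.8.
  S^{-1} = (1/det) · [[d, -b], [-b, a]] = [[0.538, -0.2215],
 [-0.2215, 0.2089]].

Step 4 — quadratic form (x̄ - mu_0)^T · S^{-1} · (x̄ - mu_0):
  S^{-1} · (x̄ - mu_0) = (0.3228, -0.1329),
  (x̄ - mu_0)^T · [...] = (0.6)·(0.3228) + (0)·(-0.1329) = 0.1937.

Step 5 — scale by n: T² = 5 · 0.1937 = 0.9684.

T² ≈ 0.9684


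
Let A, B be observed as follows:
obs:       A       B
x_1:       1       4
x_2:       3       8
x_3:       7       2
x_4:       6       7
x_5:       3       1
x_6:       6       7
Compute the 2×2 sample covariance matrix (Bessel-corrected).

Step 1 — column means:
  mean(A) = (1 + 3 + 7 + 6 + 3 + 6) / 6 = 26/6 = 4.3333
  mean(B) = (4 + 8 + 2 + 7 + 1 + 7) / 6 = 29/6 = 4.8333

Step 2 — sample covariance S[i,j] = (1/(n-1)) · Σ_k (x_{k,i} - mean_i) · (x_{k,j} - mean_j), with n-1 = 5.
  S[A,A] = ((-3.3333)·(-3.3333) + (-1.3333)·(-1.3333) + (2.6667)·(2.6667) + (1.6667)·(1.6667) + (-1.3333)·(-1.3333) + (1.6667)·(1.6667)) / 5 = 27.3333/5 = 5.4667
  S[A,B] = ((-3.3333)·(-0.8333) + (-1.3333)·(3.1667) + (2.6667)·(-2.8333) + (1.6667)·(2.1667) + (-1.3333)·(-3.8333) + (1.6667)·(2.1667)) / 5 = 3.3333/5 = 0.6667
  S[B,B] = ((-0.8333)·(-0.8333) + (3.1667)·(3.1667) + (-2.8333)·(-2.8333) + (2.1667)·(2.1667) + (-3.8333)·(-3.8333) + (2.1667)·(2.1667)) / 5 = 42.8333/5 = 8.5667

S is symmetric (S[j,i] = S[i,j]). Assembling:

S = [[5.4667, 0.6667],
 [0.6667, 8.5667]]


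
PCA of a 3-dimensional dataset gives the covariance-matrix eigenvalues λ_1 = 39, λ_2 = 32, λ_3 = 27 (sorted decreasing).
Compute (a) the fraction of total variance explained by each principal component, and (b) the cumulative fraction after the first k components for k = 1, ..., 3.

Step 1 — total variance = trace(Sigma) = Σ λ_i = 39 + 32 + 27 = 98.

Step 2 — fraction explained by component i = λ_i / Σ λ:
  PC1: 39/98 = 0.398
  PC2: 32/98 = 0.3265
  PC3: 27/98 = 0.2755

Step 3 — cumulative fraction after k components = (λ_1 + ... + λ_k) / Σ λ:
  k = 1: 39/98 = 0.398
  k = 2: (39 + 32)/98 = 71/98 = 0.7245
  k = 3: (39 + 32 + 27)/98 = 98/98 = 1

Summary (fraction, with percent):

explained: PC1 0.398 (39.8%), PC2 0.3265 (32.65%), PC3 0.2755 (27.55%);  cumulative: 0.398, 0.7245, 1


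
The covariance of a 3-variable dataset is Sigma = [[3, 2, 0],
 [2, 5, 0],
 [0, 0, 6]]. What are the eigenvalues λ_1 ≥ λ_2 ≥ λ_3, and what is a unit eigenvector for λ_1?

Step 1 — characteristic polynomial p(λ) = det(λI - Sigma) = λ³ - tr·λ² + c_1·λ - det, where tr = trace, c_1 = sum of the principal 2×2 minors, det = det(Sigma):
  tr = 3 + 5 + 6 = 14,
  c_1 = (3·5 - (2)²) + (3·6 - (0)²) + (5·6 - (0)²) = 11 + 18 + 30 = 59,
  det = 3·(5·6 - (0)²) - (2)·((2)·6 - (0)·(0)) + (0)·((2)·(0) - 5·(0)) = 3·(30) - (2)·(12) + (0)·(0) = 66.
  So p(λ) = λ³ - 14λ² + 59λ - 66.
Step 2 — look for an integer root (rational root theorem: any rational root is an integer divisor of 66). Testing λ = 6:
  p(6) = 216 - 504 + 354 - 66 = 0  ✓
  Dividing out (λ - 6): p(λ) = (λ - 6)(λ² - 8λ + 11).
Step 3 — remaining eigenvalues from the quadratic λ² - 8λ + 11 = 0:
  Δ = 8² - 4·11 = 64 - 44 = 20,  λ = (8 ± √20)/2 = (8 ± 4.4721)/2 ≈ 6.2361 or 1.7639.
  Sorted: λ_1 = 6.2361,  λ_2 = 6,  λ_3 = 1.7639  (check: sum = 14 = tr ✓).

Step 4 — unit eigenvector for λ_1 ≈ 6.2361: v spans the null space of (Sigma - λ_1 I), whose rows are
  r_1 = (-3.2361, 2, 0),  r_2 = (2, -1.2361, 0),  r_3 = (0, 0, -0.2361).
  v is orthogonal to every row, so take v ∝ r_1 × r_3 = ((2)·(-0.2361) - (0)·(0), (0)·(0) - (-3.2361)·(-0.2361), (-3.2361)·(0) - (2)·(0)) ≈ (-0.4721, -0.7639, 0).
  Rescale (multiply by -1 so the first nonzero entry is positive): u = (0.4721, 0.7639, 0).
  ||u|| = √((0.4721)² + (0.7639)² + (0)²) = √(0.8065) ≈ 0.8981,  v_1 = u/||u|| ≈ (0.5257, 0.8507, 0) (||v_1|| = 1).

λ_1 = 6.2361,  λ_2 = 6,  λ_3 = 1.7639;  v_1 ≈ (0.5257, 0.8507, 0)


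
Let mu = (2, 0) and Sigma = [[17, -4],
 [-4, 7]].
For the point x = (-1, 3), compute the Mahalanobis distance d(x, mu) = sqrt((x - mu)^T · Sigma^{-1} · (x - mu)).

Step 1 — centre the observation: (x - mu) = (-3, 3).

Step 2 — invert Sigma. det(Sigma) = 17·7 - (-4)² = 103.
  Sigma^{-1} = (1/det) · [[d, -b], [-b, a]] = [[0.068, 0.0388],
 [0.0388, 0.165]].

Step 3 — form the quadratic (x - mu)^T · Sigma^{-1} · (x - mu):
  Sigma^{-1} · (x - mu) = (-0.0874, 0.3786).
  (x - mu)^T · [Sigma^{-1} · (x - mu)] = (-3)·(-0.0874) + (3)·(0.3786) = 1.3981.

Step 4 — take square root: d = √(1.3981) ≈ 1.1824.

d(x, mu) = √(1.3981) ≈ 1.1824
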